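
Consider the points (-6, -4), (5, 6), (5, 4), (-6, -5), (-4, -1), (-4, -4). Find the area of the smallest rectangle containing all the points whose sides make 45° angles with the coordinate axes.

44

In coordinates u = x + y, v = x − y the rectangle is axis-aligned; the map (x,y)→(u,v) scales areas by 2.
u-values: -10, 11, 9, -11, -5, -8; range = 11 − (-11) = 22.
v-values: -2, -1, 1, -1, -3, 0; range = 1 − (-3) = 4.
Area = (22 × 4) / 2 = 44.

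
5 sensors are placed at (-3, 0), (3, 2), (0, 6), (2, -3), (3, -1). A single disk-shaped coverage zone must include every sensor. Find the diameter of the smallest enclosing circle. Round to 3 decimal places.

9.220

The farthest pair is (0, 6)–(2, -3) with squared distance 85. The circle on this segment as diameter has centre (1, 1.5) and r² = 85/4 = 21.25.
Check (-3, 0): distance² to centre = 18.25 ≤ 21.25, so it lies inside.
All remaining points lie in this disk, and no smaller disk contains both endpoints, so this is the minimum enclosing circle.
Diameter = 2r = 2√(21.25) ≈ 9.220.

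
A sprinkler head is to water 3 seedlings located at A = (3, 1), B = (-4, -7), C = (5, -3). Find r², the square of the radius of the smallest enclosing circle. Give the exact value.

Side lengths²: AB² = 113, AC² = 20, BC² = 97.
Since AB² = 113 < 97 + 20 = 117, the triangle is acute, so the smallest enclosing circle is the circumcircle.
Circumcentre = (-7/22, -139/44), r² = 54805/1936.

54805/1936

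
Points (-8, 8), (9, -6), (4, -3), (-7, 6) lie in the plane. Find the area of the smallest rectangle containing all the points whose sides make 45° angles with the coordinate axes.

62

In coordinates u = x + y, v = x − y the rectangle is axis-aligned; the map (x,y)→(u,v) scales areas by 2.
u-values: 0, 3, 1, -1; range = 3 − (-1) = 4.
v-values: -16, 15, 7, -13; range = 15 − (-16) = 31.
Area = (4 × 31) / 2 = 62.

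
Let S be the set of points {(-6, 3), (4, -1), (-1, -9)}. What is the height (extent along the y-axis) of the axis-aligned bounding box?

max y = 3, min y = -9, so height = 12.

12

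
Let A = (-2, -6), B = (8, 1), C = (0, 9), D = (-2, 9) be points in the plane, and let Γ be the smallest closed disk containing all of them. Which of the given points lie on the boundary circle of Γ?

A smallest enclosing disk is always determined by at most three of the input points on its boundary.
The minimum enclosing circle is determined by three boundary points: A, B, D.
Their circumcentre is (0.2, 1.5) with r² = 61.09.
The farthest remaining point C is at distance² 56.29 ≤ 61.09.
The points at distance exactly r from the centre are A, B, D — 3 points.

A, B, D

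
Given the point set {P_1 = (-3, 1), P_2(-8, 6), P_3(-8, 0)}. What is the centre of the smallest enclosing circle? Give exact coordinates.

Side lengths²: P_1P_2² = 50, P_1P_3² = 26, P_2P_3² = 36.
Since P_1P_2² = 50 < 36 + 26 = 62, the triangle is acute, so the smallest enclosing circle is the circumcircle.
Circumcentre = (-6, 3), r² = 13.
Centre = (-6, 3).

(-6, 3)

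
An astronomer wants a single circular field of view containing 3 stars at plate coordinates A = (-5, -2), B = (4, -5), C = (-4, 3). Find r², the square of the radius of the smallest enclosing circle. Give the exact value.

32

Side lengths²: AB² = 90, AC² = 26, BC² = 128.
Since BC² = 128 ≥ 90 + 26 = 116, the angle opposite BC is not acute, so the smallest enclosing circle has BC as diameter.
Centre = midpoint of BC = (0, -1), r² = 128/4 = 32.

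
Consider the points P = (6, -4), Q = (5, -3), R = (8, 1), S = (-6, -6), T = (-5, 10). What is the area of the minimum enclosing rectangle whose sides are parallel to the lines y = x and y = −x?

262.5

In coordinates u = x + y, v = x − y the rectangle is axis-aligned; the map (x,y)→(u,v) scales areas by 2.
u-values: 2, 2, 9, -12, 5; range = 9 − (-12) = 21.
v-values: 10, 8, 7, 0, -15; range = 10 − (-15) = 25.
Area = (21 × 25) / 2 = 262.5.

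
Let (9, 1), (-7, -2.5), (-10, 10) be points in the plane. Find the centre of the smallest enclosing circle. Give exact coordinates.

Call the three points A, B, C in the order given.
Side lengths²: AB² = 268.25, AC² = 442, BC² = 165.25.
Since AC² = 442 ≥ 268.25 + 165.25 = 433.5, the angle opposite AC is not acute, so the smallest enclosing circle has AC as diameter.
Centre = midpoint of AC = (-0.5, 5.5), r² = 442/4 = 110.5.
Centre = (-0.5, 5.5).

(-0.5, 5.5)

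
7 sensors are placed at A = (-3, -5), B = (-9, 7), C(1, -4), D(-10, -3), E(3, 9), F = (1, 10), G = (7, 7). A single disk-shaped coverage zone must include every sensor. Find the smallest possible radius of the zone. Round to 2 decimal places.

A smallest enclosing disk is always determined by at most three of the input points on its boundary.
The farthest pair is D–G with squared distance 389. The circle on this segment as diameter has centre (-1.5, 2) and r² = 389/4 = 97.25.
Check A: distance² to centre = 51.25 ≤ 97.25, so it lies inside.
All remaining points lie in this disk, and no smaller disk contains both endpoints, so this is the minimum enclosing circle.
r = √(97.25) ≈ 9.86.

9.86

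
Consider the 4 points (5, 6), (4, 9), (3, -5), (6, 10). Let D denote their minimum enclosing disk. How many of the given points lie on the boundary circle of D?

A smallest enclosing disk is always determined by at most three of the input points on its boundary.
The farthest pair is (3, -5)–(6, 10) with squared distance 234. The circle on this segment as diameter has centre (4.5, 2.5) and r² = 234/4 = 58.5.
Check (5, 6): distance² to centre = 12.5 ≤ 58.5, so it lies inside.
All remaining points lie in this disk, and no smaller disk contains both endpoints, so this is the minimum enclosing circle.
The points at distance exactly r from the centre are (3, -5), (6, 10) — 2 points.

2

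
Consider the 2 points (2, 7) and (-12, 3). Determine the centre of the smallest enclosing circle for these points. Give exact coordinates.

(-5, 5)

The smallest circle enclosing two points has them as diameter endpoints.
Centre = midpoint = (-5, 5); r² = |(2, 7)−(-12, 3)|²/4 = 212/4 = 53.
Centre = (-5, 5).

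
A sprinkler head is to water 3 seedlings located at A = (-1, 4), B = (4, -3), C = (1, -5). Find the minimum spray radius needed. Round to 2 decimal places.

Side lengths²: AB² = 74, AC² = 85, BC² = 13.
Since AC² = 85 < 74 + 13 = 87, the triangle is acute, so the smallest enclosing circle is the circumcircle.
Circumcentre = (9/62, -29/62), r² = 40885/1922.
r = √(40885/1922) ≈ 4.61.

4.61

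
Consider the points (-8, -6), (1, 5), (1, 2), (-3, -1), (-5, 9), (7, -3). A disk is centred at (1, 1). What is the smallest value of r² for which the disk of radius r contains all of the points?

130

The required radius is the distance from (1, 1) to the farthest point.
Squared distances: 130, 16, 1, 20, 100, 52.
Maximum is 130, attained at (-8, -6).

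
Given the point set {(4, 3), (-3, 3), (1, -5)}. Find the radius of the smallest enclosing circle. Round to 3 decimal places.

4.776

Call the three points A, B, C in the order given.
Side lengths²: AB² = 49, AC² = 73, BC² = 80.
Since BC² = 80 < 73 + 49 = 122, the triangle is acute, so the smallest enclosing circle is the circumcircle.
Circumcentre = (0.5, -0.25), r² = 22.8125.
r = √(22.8125) ≈ 4.776.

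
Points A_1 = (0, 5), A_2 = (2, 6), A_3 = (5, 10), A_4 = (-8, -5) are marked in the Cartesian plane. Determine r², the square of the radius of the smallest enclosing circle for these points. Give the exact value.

The farthest pair is A_3–A_4 with squared distance 394. The circle on this segment as diameter has centre (-1.5, 2.5) and r² = 394/4 = 98.5.
Check A_1: distance² to centre = 8.5 ≤ 98.5, so it lies inside.
All remaining points lie in this disk, and no smaller disk contains both endpoints, so this is the minimum enclosing circle.

98.5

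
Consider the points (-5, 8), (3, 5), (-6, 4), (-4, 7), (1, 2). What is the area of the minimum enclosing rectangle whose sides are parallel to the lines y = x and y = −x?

60

In coordinates u = x + y, v = x − y the rectangle is axis-aligned; the map (x,y)→(u,v) scales areas by 2.
u-values: 3, 8, -2, 3, 3; range = 8 − (-2) = 10.
v-values: -13, -2, -10, -11, -1; range = -1 − (-13) = 12.
Area = (10 × 12) / 2 = 60.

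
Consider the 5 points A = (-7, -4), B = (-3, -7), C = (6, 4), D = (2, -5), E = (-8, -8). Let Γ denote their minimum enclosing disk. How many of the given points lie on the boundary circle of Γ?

The farthest pair is C–E with squared distance 340. The circle on this segment as diameter has centre (-1, -2) and r² = 340/4 = 85.
Check A: distance² to centre = 40 ≤ 85, so it lies inside.
All remaining points lie in this disk, and no smaller disk contains both endpoints, so this is the minimum enclosing circle.
The points at distance exactly r from the centre are C, E — 2 points.

2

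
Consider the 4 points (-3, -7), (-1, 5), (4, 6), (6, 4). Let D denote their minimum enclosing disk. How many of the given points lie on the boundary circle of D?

2

By Welzl's lemma the MEC is supported by two points (diametrically opposite) or three points (on a circumcircle).
The farthest pair is (-3, -7)–(4, 6) with squared distance 218. The circle on this segment as diameter has centre (0.5, -0.5) and r² = 218/4 = 54.5.
Check (-1, 5): distance² to centre = 32.5 ≤ 54.5, so it lies inside.
All remaining points lie in this disk, and no smaller disk contains both endpoints, so this is the minimum enclosing circle.
The points at distance exactly r from the centre are (-3, -7), (4, 6) — 2 points.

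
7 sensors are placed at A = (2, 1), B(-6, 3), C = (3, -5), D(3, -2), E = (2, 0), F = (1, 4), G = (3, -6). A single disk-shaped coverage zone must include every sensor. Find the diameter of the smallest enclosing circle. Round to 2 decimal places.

The minimum enclosing circle of a finite set is fixed by two of the points (as a diameter) or three (as a circumcircle).
The farthest pair is B–G with squared distance 162. The circle on this segment as diameter has centre (-1.5, -1.5) and r² = 162/4 = 40.5.
Check A: distance² to centre = 18.5 ≤ 40.5, so it lies inside.
All remaining points lie in this disk, and no smaller disk contains both endpoints, so this is the minimum enclosing circle.
Diameter = 2r = 2√(40.5) ≈ 12.73.

12.73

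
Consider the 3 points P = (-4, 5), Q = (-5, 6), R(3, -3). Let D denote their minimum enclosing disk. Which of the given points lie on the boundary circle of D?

Side lengths²: PQ² = 2, PR² = 113, QR² = 145.
Since QR² = 145 ≥ 113 + 2 = 115, the angle opposite QR is not acute, so the smallest enclosing circle has QR as diameter.
Centre = midpoint of QR = (-1, 1.5), r² = 145/4 = 36.25.
The points at distance exactly r from the centre are Q, R — 2 points.

Q, R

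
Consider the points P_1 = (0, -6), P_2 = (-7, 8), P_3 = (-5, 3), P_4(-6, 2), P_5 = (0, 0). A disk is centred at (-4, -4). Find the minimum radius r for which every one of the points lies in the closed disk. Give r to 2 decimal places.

The required radius is the distance from (-4, -4) to the farthest point.
Squared distances: 20, 153, 50, 40, 32.
Maximum is 153, attained at P_2.
r = √153 ≈ 12.37.

12.37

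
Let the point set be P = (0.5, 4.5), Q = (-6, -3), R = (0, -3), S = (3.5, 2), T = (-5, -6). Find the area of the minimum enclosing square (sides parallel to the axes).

The bounding box has width 9.5 and height 10.5.
An axis-aligned square enclosing the set must have side ≥ max(width, height).
So the minimum side is max(9.5, 10.5) = 10.5.
Area = 10.5² = 110.25.

110.25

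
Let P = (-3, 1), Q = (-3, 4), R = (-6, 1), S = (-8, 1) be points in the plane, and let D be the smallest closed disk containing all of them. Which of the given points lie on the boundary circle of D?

P, Q, S

By Welzl's lemma the MEC is supported by two points (diametrically opposite) or three points (on a circumcircle).
The farthest pair is Q–S with squared distance 34. The circle on this segment as diameter has centre (-5.5, 2.5) and r² = 34/4 = 8.5.
Check P: distance² to centre = 8.5 ≤ 8.5, so it lies inside.
All remaining points lie in this disk, and no smaller disk contains both endpoints, so this is the minimum enclosing circle.
The points at distance exactly r from the centre are P, Q, S — 3 points.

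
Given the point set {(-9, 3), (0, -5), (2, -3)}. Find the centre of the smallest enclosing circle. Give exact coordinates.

(-3.5, 0)

Call the three points A, B, C in the order given.
Side lengths²: AB² = 145, AC² = 157, BC² = 8.
Since AC² = 157 ≥ 145 + 8 = 153, the angle opposite AC is not acute, so the smallest enclosing circle has AC as diameter.
Centre = midpoint of AC = (-3.5, 0), r² = 157/4 = 39.25.
Centre = (-3.5, 0).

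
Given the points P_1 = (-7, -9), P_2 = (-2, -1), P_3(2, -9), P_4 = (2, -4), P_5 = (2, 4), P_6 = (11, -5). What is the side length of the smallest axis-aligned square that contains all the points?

18

The bounding box has width 18 and height 13.
An axis-aligned square enclosing the set must have side ≥ max(width, height).
So the minimum side is max(18, 13) = 18.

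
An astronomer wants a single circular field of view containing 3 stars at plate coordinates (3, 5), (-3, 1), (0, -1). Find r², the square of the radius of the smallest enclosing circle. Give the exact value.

Call the three points A, B, C in the order given.
Side lengths²: AB² = 52, AC² = 45, BC² = 13.
Since AB² = 52 < 45 + 13 = 58, the triangle is acute, so the smallest enclosing circle is the circumcircle.
Circumcentre = (0.25, 2.625), r² = 13.203125.

13.203125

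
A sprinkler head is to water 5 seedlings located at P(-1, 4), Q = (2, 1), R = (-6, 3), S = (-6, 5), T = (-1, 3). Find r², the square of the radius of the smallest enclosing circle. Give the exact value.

20

The farthest pair is Q–S with squared distance 80. The circle on this segment as diameter has centre (-2, 3) and r² = 80/4 = 20.
Check P: distance² to centre = 2 ≤ 20, so it lies inside.
All remaining points lie in this disk, and no smaller disk contains both endpoints, so this is the minimum enclosing circle.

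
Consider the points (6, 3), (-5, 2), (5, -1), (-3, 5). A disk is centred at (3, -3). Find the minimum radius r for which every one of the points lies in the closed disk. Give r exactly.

10

The required radius is the distance from (3, -3) to the farthest point.
Squared distances: 45, 89, 8, 100.
Maximum is 100, attained at (-3, 5).
r = √100 = 10.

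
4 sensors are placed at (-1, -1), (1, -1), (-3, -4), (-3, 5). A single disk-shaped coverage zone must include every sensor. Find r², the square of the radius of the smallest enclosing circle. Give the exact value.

The minimum enclosing circle of a finite set is fixed by two of the points (as a diameter) or three (as a circumcircle).
The farthest pair is (-3, -4)–(-3, 5) with squared distance 81. The circle on this segment as diameter has centre (-3, 0.5) and r² = 81/4 = 20.25.
Check (-1, -1): distance² to centre = 6.25 ≤ 20.25, so it lies inside.
All remaining points lie in this disk, and no smaller disk contains both endpoints, so this is the minimum enclosing circle.

20.25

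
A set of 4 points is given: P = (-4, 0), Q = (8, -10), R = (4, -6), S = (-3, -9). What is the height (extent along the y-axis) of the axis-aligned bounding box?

max y = 0, min y = -10, so height = 10.

10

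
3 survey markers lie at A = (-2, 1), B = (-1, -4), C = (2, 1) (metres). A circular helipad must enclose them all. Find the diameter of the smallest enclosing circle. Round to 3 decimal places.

5.946

Side lengths²: AB² = 26, AC² = 16, BC² = 34.
Since BC² = 34 < 26 + 16 = 42, the triangle is acute, so the smallest enclosing circle is the circumcircle.
Circumcentre = (0, -1.2), r² = 8.84.
Diameter = 2r = 2√(8.84) ≈ 5.946.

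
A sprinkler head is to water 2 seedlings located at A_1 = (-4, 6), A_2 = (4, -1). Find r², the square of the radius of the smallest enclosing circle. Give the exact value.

28.25

The smallest circle enclosing two points has them as diameter endpoints.
Centre = midpoint = (0, 2.5); r² = |A_1A_2|²/4 = 113/4 = 28.25.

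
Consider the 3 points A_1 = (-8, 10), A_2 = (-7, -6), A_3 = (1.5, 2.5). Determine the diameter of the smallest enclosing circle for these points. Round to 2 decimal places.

16.14

Side lengths²: A_1A_2² = 257, A_1A_3² = 146.5, A_2A_3² = 144.5.
Since A_1A_2² = 257 < 146.5 + 144.5 = 291, the triangle is acute, so the smallest enclosing circle is the circumcircle.
Circumcentre = (-223/34, 35/17), r² = 75301/1156.
Diameter = 2r = 2√(75301/1156) ≈ 16.14.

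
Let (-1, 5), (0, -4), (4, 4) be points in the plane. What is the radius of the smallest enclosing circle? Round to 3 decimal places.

Call the three points A, B, C in the order given.
Side lengths²: AB² = 82, AC² = 26, BC² = 80.
Since AB² = 82 < 80 + 26 = 106, the triangle is acute, so the smallest enclosing circle is the circumcircle.
Circumcentre = (8/11, 7/11), r² = 2665/121.
r = √(2665/121) ≈ 4.693.

4.693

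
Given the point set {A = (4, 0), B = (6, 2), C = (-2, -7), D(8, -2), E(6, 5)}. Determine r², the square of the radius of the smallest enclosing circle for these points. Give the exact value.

52

A smallest enclosing disk is always determined by at most three of the input points on its boundary.
The farthest pair is C–E with squared distance 208. The circle on this segment as diameter has centre (2, -1) and r² = 208/4 = 52.
Check A: distance² to centre = 5 ≤ 52, so it lies inside.
All remaining points lie in this disk, and no smaller disk contains both endpoints, so this is the minimum enclosing circle.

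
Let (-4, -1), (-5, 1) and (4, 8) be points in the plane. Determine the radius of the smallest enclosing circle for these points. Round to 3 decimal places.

Call the three points A, B, C in the order given.
Side lengths²: AB² = 5, AC² = 145, BC² = 130.
Since AC² = 145 ≥ 130 + 5 = 135, the angle opposite AC is not acute, so the smallest enclosing circle has AC as diameter.
Centre = midpoint of AC = (0, 3.5), r² = 145/4 = 36.25.
r = √(36.25) ≈ 6.021.

6.021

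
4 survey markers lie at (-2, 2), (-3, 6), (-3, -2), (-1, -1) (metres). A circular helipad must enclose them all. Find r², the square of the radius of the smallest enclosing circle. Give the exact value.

The minimum enclosing circle of a finite set is fixed by two of the points (as a diameter) or three (as a circumcircle).
The farthest pair is (-3, 6)–(-3, -2) with squared distance 64. The circle on this segment as diameter has centre (-3, 2) and r² = 64/4 = 16.
Check (-2, 2): distance² to centre = 1 ≤ 16, so it lies inside.
All remaining points lie in this disk, and no smaller disk contains both endpoints, so this is the minimum enclosing circle.

16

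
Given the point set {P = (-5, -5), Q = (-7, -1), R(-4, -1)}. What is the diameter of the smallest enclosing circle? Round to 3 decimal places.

Side lengths²: PQ² = 20, PR² = 17, QR² = 9.
Since PQ² = 20 < 17 + 9 = 26, the triangle is acute, so the smallest enclosing circle is the circumcircle.
Circumcentre = (-5.5, -2.75), r² = 5.3125.
Diameter = 2r = 2√(5.3125) ≈ 4.610.

4.610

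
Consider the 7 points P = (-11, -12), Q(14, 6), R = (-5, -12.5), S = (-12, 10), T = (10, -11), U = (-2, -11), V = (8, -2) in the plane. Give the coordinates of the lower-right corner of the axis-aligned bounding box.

(14, -12.5)

x-range [-12, 14], y-range [-12.5, 10].
The lower-right corner is (14, -12.5).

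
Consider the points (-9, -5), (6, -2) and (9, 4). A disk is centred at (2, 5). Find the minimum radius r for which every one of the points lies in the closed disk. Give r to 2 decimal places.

The required radius is the distance from (2, 5) to the farthest point.
Squared distances: 221, 65, 50.
Maximum is 221, attained at (-9, -5).
r = √221 ≈ 14.87.

14.87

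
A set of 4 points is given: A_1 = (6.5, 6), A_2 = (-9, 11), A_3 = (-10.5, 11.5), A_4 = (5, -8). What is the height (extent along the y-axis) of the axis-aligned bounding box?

19.5

max y = 11.5, min y = -8, so height = 19.5.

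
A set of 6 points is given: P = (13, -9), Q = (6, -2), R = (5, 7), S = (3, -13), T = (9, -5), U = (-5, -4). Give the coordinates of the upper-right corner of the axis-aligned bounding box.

x-range [-5, 13], y-range [-13, 7].
The upper-right corner is (13, 7).

(13, 7)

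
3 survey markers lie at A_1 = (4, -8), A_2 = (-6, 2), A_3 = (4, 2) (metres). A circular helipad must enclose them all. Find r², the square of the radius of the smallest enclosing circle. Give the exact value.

Side lengths²: A_1A_2² = 200, A_1A_3² = 100, A_2A_3² = 100.
Since A_1A_2² = 200 ≥ 100 + 100 = 200, the angle opposite A_1A_2 is not acute, so the smallest enclosing circle has A_1A_2 as diameter.
Centre = midpoint of A_1A_2 = (-1, -3), r² = 200/4 = 50.

50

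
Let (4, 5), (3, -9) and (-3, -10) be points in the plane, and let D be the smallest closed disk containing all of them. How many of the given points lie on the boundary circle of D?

Call the three points A, B, C in the order given.
Side lengths²: AB² = 197, AC² = 274, BC² = 37.
Since AC² = 274 ≥ 197 + 37 = 234, the angle opposite AC is not acute, so the smallest enclosing circle has AC as diameter.
Centre = midpoint of AC = (0.5, -2.5), r² = 274/4 = 68.5.
The points at distance exactly r from the centre are (4, 5), (-3, -10) — 2 points.

2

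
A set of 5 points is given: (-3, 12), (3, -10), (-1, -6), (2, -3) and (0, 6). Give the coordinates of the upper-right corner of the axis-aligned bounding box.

(3, 12)

x-range [-3, 3], y-range [-10, 12].
The upper-right corner is (3, 12).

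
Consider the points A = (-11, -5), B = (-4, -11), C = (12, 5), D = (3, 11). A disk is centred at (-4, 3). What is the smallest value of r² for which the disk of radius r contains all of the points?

260

The required radius is the distance from (-4, 3) to the farthest point.
Squared distances: 113, 196, 260, 113.
Maximum is 260, attained at C.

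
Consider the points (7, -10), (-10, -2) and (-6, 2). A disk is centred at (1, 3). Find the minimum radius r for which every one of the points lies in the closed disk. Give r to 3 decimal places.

The required radius is the distance from (1, 3) to the farthest point.
Squared distances: 205, 146, 50.
Maximum is 205, attained at (7, -10).
r = √205 ≈ 14.318.

14.318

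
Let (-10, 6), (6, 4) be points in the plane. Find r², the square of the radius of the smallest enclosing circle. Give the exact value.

The smallest circle enclosing two points has them as diameter endpoints.
Centre = midpoint = (-2, 5); r² = |(-10, 6)−(6, 4)|²/4 = 260/4 = 65.

65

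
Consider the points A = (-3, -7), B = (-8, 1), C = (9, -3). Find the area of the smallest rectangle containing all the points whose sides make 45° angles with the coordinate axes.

In coordinates u = x + y, v = x − y the rectangle is axis-aligned; the map (x,y)→(u,v) scales areas by 2.
u-values: -10, -7, 6; range = 6 − (-10) = 16.
v-values: 4, -9, 12; range = 12 − (-9) = 21.
Area = (16 × 21) / 2 = 168.

168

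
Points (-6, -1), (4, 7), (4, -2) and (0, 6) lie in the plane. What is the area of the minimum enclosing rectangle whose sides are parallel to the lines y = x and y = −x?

108

In coordinates u = x + y, v = x − y the rectangle is axis-aligned; the map (x,y)→(u,v) scales areas by 2.
u-values: -7, 11, 2, 6; range = 11 − (-7) = 18.
v-values: -5, -3, 6, -6; range = 6 − (-6) = 12.
Area = (18 × 12) / 2 = 108.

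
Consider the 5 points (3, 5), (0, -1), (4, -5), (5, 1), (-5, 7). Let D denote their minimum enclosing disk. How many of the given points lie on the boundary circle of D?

The farthest pair is (4, -5)–(-5, 7) with squared distance 225. The circle on this segment as diameter has centre (-0.5, 1) and r² = 225/4 = 56.25.
Check (3, 5): distance² to centre = 28.25 ≤ 56.25, so it lies inside.
All remaining points lie in this disk, and no smaller disk contains both endpoints, so this is the minimum enclosing circle.
The points at distance exactly r from the centre are (4, -5), (-5, 7) — 2 points.

2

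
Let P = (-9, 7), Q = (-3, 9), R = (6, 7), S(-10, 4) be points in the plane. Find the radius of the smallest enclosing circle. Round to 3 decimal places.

8.139

A smallest enclosing disk is always determined by at most three of the input points on its boundary.
The farthest pair is R–S with squared distance 265. The circle on this segment as diameter has centre (-2, 5.5) and r² = 265/4 = 66.25.
Check P: distance² to centre = 51.25 ≤ 66.25, so it lies inside.
All remaining points lie in this disk, and no smaller disk contains both endpoints, so this is the minimum enclosing circle.
r = √(66.25) ≈ 8.139.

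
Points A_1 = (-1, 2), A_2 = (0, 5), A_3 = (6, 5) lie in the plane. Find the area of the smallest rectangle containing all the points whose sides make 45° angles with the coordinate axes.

30

In coordinates u = x + y, v = x − y the rectangle is axis-aligned; the map (x,y)→(u,v) scales areas by 2.
u-values: 1, 5, 11; range = 11 − 1 = 10.
v-values: -3, -5, 1; range = 1 − (-5) = 6.
Area = (10 × 6) / 2 = 30.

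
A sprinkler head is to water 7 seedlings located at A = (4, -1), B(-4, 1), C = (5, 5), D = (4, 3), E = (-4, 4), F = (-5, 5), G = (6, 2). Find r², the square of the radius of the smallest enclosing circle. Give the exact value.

The minimum enclosing circle of a finite set is fixed by two of the points (as a diameter) or three (as a circumcircle).
The farthest pair is F–G with squared distance 130. The circle on this segment as diameter has centre (0.5, 3.5) and r² = 130/4 = 32.5.
Check A: distance² to centre = 32.5 ≤ 32.5, so it lies inside.
All remaining points lie in this disk, and no smaller disk contains both endpoints, so this is the minimum enclosing circle.

32.5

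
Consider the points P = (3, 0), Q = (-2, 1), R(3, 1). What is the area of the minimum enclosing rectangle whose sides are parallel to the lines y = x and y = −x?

15

In coordinates u = x + y, v = x − y the rectangle is axis-aligned; the map (x,y)→(u,v) scales areas by 2.
u-values: 3, -1, 4; range = 4 − (-1) = 5.
v-values: 3, -3, 2; range = 3 − (-3) = 6.
Area = (5 × 6) / 2 = 15.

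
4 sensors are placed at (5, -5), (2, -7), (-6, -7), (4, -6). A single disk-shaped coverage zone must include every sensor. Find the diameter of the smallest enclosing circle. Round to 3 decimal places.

The minimum enclosing circle of a finite set is fixed by two of the points (as a diameter) or three (as a circumcircle).
The farthest pair is (5, -5)–(-6, -7) with squared distance 125. The circle on this segment as diameter has centre (-0.5, -6) and r² = 125/4 = 31.25.
Check (2, -7): distance² to centre = 7.25 ≤ 31.25, so it lies inside.
All remaining points lie in this disk, and no smaller disk contains both endpoints, so this is the minimum enclosing circle.
Diameter = 2r = 2√(31.25) ≈ 11.180.

11.180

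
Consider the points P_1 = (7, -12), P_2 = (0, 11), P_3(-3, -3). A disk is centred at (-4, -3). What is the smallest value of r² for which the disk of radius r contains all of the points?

212

The required radius is the distance from (-4, -3) to the farthest point.
Squared distances: 202, 212, 1.
Maximum is 212, attained at P_2.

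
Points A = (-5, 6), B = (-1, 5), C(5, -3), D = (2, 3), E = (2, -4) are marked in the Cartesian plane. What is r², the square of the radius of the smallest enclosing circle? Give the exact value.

45.25

The farthest pair is A–C with squared distance 181. The circle on this segment as diameter has centre (0, 1.5) and r² = 181/4 = 45.25.
Check B: distance² to centre = 13.25 ≤ 45.25, so it lies inside.
All remaining points lie in this disk, and no smaller disk contains both endpoints, so this is the minimum enclosing circle.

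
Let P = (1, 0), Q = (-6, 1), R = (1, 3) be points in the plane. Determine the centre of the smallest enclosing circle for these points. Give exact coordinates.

Side lengths²: PQ² = 50, PR² = 9, QR² = 53.
Since QR² = 53 < 50 + 9 = 59, the triangle is acute, so the smallest enclosing circle is the circumcircle.
Circumcentre = (-33/14, 1.5), r² = 1325/98.
Centre = (-33/14, 1.5).

(-33/14, 1.5)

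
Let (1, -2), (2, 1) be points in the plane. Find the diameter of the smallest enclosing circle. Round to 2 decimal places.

3.16

The smallest circle enclosing two points has them as diameter endpoints.
Centre = midpoint = (1.5, -0.5); r² = |(1, -2)−(2, 1)|²/4 = 10/4 = 2.5.
Diameter = 2r = 2√(2.5) ≈ 3.16.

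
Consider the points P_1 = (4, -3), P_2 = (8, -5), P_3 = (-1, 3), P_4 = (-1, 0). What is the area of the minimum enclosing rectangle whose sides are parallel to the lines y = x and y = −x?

In coordinates u = x + y, v = x − y the rectangle is axis-aligned; the map (x,y)→(u,v) scales areas by 2.
u-values: 1, 3, 2, -1; range = 3 − (-1) = 4.
v-values: 7, 13, -4, -1; range = 13 − (-4) = 17.
Area = (4 × 17) / 2 = 34.

34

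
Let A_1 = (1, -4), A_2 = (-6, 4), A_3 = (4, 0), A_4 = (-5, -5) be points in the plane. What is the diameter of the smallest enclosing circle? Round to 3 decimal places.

A smallest enclosing disk is always determined by at most three of the input points on its boundary.
The minimum enclosing circle is determined by three boundary points: A_2, A_3, A_4.
Their circumcentre is (-79/43, -4/43) with r² = 63017/1849.
The farthest remaining point A_1 is at distance² 43108/1849 ≤ 63017/1849.
Diameter = 2r = 2√(63017/1849) ≈ 11.676.

11.676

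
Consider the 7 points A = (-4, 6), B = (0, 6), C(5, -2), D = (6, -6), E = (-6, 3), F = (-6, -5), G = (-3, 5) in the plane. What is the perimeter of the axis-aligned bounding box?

48

Width = max x − min x = 6 − (-6) = 12.
Height = max y − min y = 6 − (-6) = 12.
Perimeter = 2(12 + 12) = 48.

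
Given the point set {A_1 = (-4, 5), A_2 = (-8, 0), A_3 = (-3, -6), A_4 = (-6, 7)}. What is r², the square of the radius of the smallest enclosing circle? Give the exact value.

The minimum enclosing circle of a finite set is fixed by two of the points (as a diameter) or three (as a circumcircle).
The farthest pair is A_3–A_4 with squared distance 178. The circle on this segment as diameter has centre (-4.5, 0.5) and r² = 178/4 = 44.5.
Check A_1: distance² to centre = 20.5 ≤ 44.5, so it lies inside.
All remaining points lie in this disk, and no smaller disk contains both endpoints, so this is the minimum enclosing circle.

44.5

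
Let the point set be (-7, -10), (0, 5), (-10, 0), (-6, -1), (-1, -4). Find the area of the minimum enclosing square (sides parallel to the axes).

The bounding box has width 10 and height 15.
An axis-aligned square enclosing the set must have side ≥ max(width, height).
So the minimum side is max(10, 15) = 15.
Area = 15² = 225.

225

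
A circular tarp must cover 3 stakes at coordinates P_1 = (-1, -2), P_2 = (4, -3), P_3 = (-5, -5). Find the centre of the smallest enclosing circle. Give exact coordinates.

(-0.5, -4)

Side lengths²: P_1P_2² = 26, P_1P_3² = 25, P_2P_3² = 85.
Since P_2P_3² = 85 ≥ 26 + 25 = 51, the angle opposite P_2P_3 is not acute, so the smallest enclosing circle has P_2P_3 as diameter.
Centre = midpoint of P_2P_3 = (-0.5, -4), r² = 85/4 = 21.25.
Centre = (-0.5, -4).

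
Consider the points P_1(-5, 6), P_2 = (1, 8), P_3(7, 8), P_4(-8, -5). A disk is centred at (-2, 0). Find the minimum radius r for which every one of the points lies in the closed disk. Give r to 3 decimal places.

The required radius is the distance from (-2, 0) to the farthest point.
Squared distances: 45, 73, 145, 61.
Maximum is 145, attained at P_3.
r = √145 ≈ 12.042.

12.042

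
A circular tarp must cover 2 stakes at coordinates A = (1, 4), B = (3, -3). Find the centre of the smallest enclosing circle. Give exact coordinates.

(2, 0.5)

The smallest circle enclosing two points has them as diameter endpoints.
Centre = midpoint = (2, 0.5); r² = |AB|²/4 = 53/4 = 13.25.
Centre = (2, 0.5).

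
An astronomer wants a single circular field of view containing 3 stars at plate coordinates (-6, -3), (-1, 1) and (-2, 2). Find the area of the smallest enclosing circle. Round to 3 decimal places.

Call the three points A, B, C in the order given.
Side lengths²: AB² = 41, AC² = 41, BC² = 2.
Since AC² = 41 < 41 + 2 = 43, the triangle is acute, so the smallest enclosing circle is the circumcircle.
Circumcentre = (-67/18, -13/18), r² = 1681/162.
Area = π·r² = π·1681/162 ≈ 32.599.

32.599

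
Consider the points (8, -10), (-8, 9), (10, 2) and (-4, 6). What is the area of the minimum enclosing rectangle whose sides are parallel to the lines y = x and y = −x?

In coordinates u = x + y, v = x − y the rectangle is axis-aligned; the map (x,y)→(u,v) scales areas by 2.
u-values: -2, 1, 12, 2; range = 12 − (-2) = 14.
v-values: 18, -17, 8, -10; range = 18 − (-17) = 35.
Area = (14 × 35) / 2 = 245.

245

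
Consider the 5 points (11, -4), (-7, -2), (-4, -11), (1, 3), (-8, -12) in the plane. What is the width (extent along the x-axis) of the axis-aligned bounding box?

19

max x = 11, min x = -8, so width = 19.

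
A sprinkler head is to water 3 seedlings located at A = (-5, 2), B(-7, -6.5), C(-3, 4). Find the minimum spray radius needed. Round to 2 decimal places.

5.62

Side lengths²: AB² = 76.25, AC² = 8, BC² = 126.25.
Since BC² = 126.25 ≥ 76.25 + 8 = 84.25, the angle opposite BC is not acute, so the smallest enclosing circle has BC as diameter.
Centre = midpoint of BC = (-5, -1.25), r² = 126.25/4 = 31.5625.
r = √(31.5625) ≈ 5.62.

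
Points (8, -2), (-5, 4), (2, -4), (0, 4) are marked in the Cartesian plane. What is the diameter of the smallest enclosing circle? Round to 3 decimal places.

14.318

By Welzl's lemma the MEC is supported by two points (diametrically opposite) or three points (on a circumcircle).
The farthest pair is (8, -2)–(-5, 4) with squared distance 205. The circle on this segment as diameter has centre (1.5, 1) and r² = 205/4 = 51.25.
Check (2, -4): distance² to centre = 25.25 ≤ 51.25, so it lies inside.
All remaining points lie in this disk, and no smaller disk contains both endpoints, so this is the minimum enclosing circle.
Diameter = 2r = 2√(51.25) ≈ 14.318.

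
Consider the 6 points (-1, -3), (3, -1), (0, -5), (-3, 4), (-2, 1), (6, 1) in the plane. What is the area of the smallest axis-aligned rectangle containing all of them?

x ranges over [-3, 6], width 9.
y ranges over [-5, 4], height 9.
Area = 9 × 9 = 81.

81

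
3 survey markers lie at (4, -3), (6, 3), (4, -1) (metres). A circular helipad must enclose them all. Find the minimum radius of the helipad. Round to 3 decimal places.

3.162

Call the three points A, B, C in the order given.
Side lengths²: AB² = 40, AC² = 4, BC² = 20.
Since AB² = 40 ≥ 20 + 4 = 24, the angle opposite AB is not acute, so the smallest enclosing circle has AB as diameter.
Centre = midpoint of AB = (5, 0), r² = 40/4 = 10.
r = √10 ≈ 3.162.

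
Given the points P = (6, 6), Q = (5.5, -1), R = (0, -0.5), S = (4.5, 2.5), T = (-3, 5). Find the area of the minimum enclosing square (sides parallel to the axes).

81

The bounding box has width 9 and height 7.
An axis-aligned square enclosing the set must have side ≥ max(width, height).
So the minimum side is max(9, 7) = 9.
Area = 9² = 81.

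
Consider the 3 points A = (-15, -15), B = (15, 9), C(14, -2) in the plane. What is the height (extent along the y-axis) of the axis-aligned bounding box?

max y = 9, min y = -15, so height = 24.

24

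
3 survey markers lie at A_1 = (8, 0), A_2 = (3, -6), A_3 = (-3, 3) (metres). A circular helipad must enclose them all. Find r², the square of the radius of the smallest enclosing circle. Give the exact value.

51545/1458

Side lengths²: A_1A_2² = 61, A_1A_3² = 130, A_2A_3² = 117.
Since A_1A_3² = 130 < 117 + 61 = 178, the triangle is acute, so the smallest enclosing circle is the circumcircle.
Circumcentre = (37/18, -7/54), r² = 51545/1458.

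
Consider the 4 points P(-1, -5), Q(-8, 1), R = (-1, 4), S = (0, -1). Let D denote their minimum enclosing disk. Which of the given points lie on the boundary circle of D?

P, Q, R

The minimum enclosing circle is determined by three boundary points: P, Q, R.
Their circumcentre is (-45/14, -0.5) with r² = 2465/98.
The farthest remaining point S is at distance² 1037/98 ≤ 2465/98.
The points at distance exactly r from the centre are P, Q, R — 3 points.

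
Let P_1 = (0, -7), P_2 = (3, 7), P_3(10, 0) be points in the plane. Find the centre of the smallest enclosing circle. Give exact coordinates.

Side lengths²: P_1P_2² = 205, P_1P_3² = 149, P_2P_3² = 98.
Since P_1P_2² = 205 < 149 + 98 = 247, the triangle is acute, so the smallest enclosing circle is the circumcircle.
Circumcentre = (93/34, -9/34), r² = 30545/578.
Centre = (93/34, -9/34).

(93/34, -9/34)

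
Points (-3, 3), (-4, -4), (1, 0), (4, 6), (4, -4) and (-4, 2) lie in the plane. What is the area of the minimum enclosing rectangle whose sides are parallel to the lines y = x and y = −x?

126

In coordinates u = x + y, v = x − y the rectangle is axis-aligned; the map (x,y)→(u,v) scales areas by 2.
u-values: 0, -8, 1, 10, 0, -2; range = 10 − (-8) = 18.
v-values: -6, 0, 1, -2, 8, -6; range = 8 − (-6) = 14.
Area = (18 × 14) / 2 = 126.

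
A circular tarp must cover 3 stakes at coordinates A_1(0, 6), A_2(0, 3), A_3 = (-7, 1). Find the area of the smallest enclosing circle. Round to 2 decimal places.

58.12

Side lengths²: A_1A_2² = 9, A_1A_3² = 74, A_2A_3² = 53.
Since A_1A_3² = 74 ≥ 53 + 9 = 62, the angle opposite A_1A_3 is not acute, so the smallest enclosing circle has A_1A_3 as diameter.
Centre = midpoint of A_1A_3 = (-3.5, 3.5), r² = 74/4 = 18.5.
Area = π·r² = π·18.5 ≈ 58.12.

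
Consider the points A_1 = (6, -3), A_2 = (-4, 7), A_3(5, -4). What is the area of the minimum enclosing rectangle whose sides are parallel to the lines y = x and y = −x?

In coordinates u = x + y, v = x − y the rectangle is axis-aligned; the map (x,y)→(u,v) scales areas by 2.
u-values: 3, 3, 1; range = 3 − 1 = 2.
v-values: 9, -11, 9; range = 9 − (-11) = 20.
Area = (2 × 20) / 2 = 20.

20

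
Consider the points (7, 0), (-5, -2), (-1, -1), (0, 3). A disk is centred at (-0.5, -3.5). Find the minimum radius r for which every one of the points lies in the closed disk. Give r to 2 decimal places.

The required radius is the distance from (-0.5, -3.5) to the farthest point.
Squared distances: 68.5, 22.5, 6.5, 42.5.
Maximum is 68.5, attained at (7, 0).
r = √(68.5) ≈ 8.28.

8.28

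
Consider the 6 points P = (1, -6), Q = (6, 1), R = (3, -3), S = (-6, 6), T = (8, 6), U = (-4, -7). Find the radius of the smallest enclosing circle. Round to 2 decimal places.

The minimum enclosing circle of a finite set is fixed by two of the points (as a diameter) or three (as a circumcircle).
The minimum enclosing circle is determined by three boundary points: S, T, U.
Their circumcentre is (1, 11/26) with r² = 54149/676.
The farthest remaining point P is at distance² 27889/676 ≤ 54149/676.
r = √(54149/676) ≈ 8.95.

8.95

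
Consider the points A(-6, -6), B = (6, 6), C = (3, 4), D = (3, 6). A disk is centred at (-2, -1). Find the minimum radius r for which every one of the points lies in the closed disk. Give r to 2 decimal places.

The required radius is the distance from (-2, -1) to the farthest point.
Squared distances: 41, 113, 50, 74.
Maximum is 113, attained at B.
r = √113 ≈ 10.63.

10.63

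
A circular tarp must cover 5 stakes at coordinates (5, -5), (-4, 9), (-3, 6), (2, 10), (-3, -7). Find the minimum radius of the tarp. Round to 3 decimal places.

8.860

The minimum enclosing circle of a finite set is fixed by two of the points (as a diameter) or three (as a circumcircle).
The farthest pair is (2, 10)–(-3, -7) with squared distance 314. The circle on this segment as diameter has centre (-0.5, 1.5) and r² = 314/4 = 78.5.
Check (5, -5): distance² to centre = 72.5 ≤ 78.5, so it lies inside.
All remaining points lie in this disk, and no smaller disk contains both endpoints, so this is the minimum enclosing circle.
r = √(78.5) ≈ 8.860.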